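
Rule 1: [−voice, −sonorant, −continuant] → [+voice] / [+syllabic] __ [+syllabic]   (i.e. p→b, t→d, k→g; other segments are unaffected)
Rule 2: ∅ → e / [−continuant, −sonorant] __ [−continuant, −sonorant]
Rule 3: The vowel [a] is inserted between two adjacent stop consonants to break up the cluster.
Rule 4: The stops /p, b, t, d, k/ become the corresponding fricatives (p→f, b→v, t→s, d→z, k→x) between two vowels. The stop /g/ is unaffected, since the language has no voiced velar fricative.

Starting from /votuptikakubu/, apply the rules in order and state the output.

Rule 1 (intervocalic voicing): /t/ is a voiceless stop between vowels /o/ and /u/, so it voices to [d]. /k/ is a voiceless stop between vowels /i/ and /a/, so it voices to [g]. /k/ is a voiceless stop between vowels /a/ and /u/, so it voices to [g]. /votuptikakubu/ → voduptigagubu.
Rule 2 (stop-cluster e-epenthesis): /p/ and /t/ form a stop–stop cluster, so [e] is inserted between them. /voduptigagubu/ → vodupetigagubu.
Rule 3 (stop-cluster a-epenthesis): no segment meets the environment; /vodupetigagubu/ is unchanged.
Rule 4 (intervocalic spirantization): /d/ is a stop between vowels /o/ and /u/, so it spirantizes to the fricative [z]. /p/ is a stop between vowels /u/ and /e/, so it spirantizes to the fricative [f]. /t/ is a stop between vowels /e/ and /i/, so it spirantizes to the fricative [s]. /b/ is a stop between vowels /u/ and /u/, so it spirantizes to the fricative [v]. /vodupetigagubu/ → vozufesigaguvu.

vozufesigaguvu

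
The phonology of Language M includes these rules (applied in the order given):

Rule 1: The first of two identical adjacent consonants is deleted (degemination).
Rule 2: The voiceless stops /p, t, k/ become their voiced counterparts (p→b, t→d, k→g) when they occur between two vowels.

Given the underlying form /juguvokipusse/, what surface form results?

juguvogibuse

Rule 1 (degemination): /ss/ is a geminate; the first /s/ deletes. /juguvokipusse/ → juguvokipuse.
Rule 2 (intervocalic voicing): /k/ is a voiceless stop between vowels /o/ and /i/, so it voices to [g]. /p/ is a voiceless stop between vowels /i/ and /u/, so it voices to [b]. /juguvokipuse/ → juguvogibuse.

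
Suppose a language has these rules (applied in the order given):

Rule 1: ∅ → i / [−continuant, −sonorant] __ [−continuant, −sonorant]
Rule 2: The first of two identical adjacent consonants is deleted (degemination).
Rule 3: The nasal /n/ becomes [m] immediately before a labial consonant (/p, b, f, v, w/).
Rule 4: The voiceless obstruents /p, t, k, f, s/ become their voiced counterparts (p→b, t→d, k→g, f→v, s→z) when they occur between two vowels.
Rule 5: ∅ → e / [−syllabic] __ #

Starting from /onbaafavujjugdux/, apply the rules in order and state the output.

Rule 1 (stop-cluster i-epenthesis): /g/ and /d/ form a stop–stop cluster, so [i] is inserted between them. /onbaafavujjugdux/ → onbaafavujjugidux.
Rule 2 (degemination): /jj/ is a geminate; the first /j/ deletes. /onbaafavujjugidux/ → onbaafavujugidux.
Rule 3 (nasal place assimilation): /n/ precedes the labial consonant /b/, so it assimilates in place to [m]. /onbaafavujugidux/ → ombaafavujugidux.
Rule 4 (intervocalic voicing): /f/ is a voiceless obstruent between vowels /a/ and /a/, so it voices to [v]. /ombaafavujugidux/ → ombaavavujugidux.
Rule 5 (final e-epenthesis): the form ends in the consonant /x/, so [e] is inserted word-finally. /ombaavavujugidux/ → ombaavavujugiduxe.

ombaavavujugiduxe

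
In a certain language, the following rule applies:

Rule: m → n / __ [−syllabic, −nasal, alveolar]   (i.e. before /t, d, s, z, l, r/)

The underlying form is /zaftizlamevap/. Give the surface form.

No segment of /zaftizlamevap/ meets the structural description of the rule, so the form surfaces unchanged.

zaftizlamevap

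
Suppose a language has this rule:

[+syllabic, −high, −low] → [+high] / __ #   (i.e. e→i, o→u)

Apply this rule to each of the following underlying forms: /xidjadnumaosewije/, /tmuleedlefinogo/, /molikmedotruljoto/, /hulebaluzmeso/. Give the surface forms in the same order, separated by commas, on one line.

xidjadnumaosewiji, tmuleedlefinogu, molikmedotruljotu, hulebaluzmesu

/xidjadnumaosewije/: /e/ is a mid vowel in word-final position, so it raises to [i]. → [xidjadnumaosewiji].
/tmuleedlefinogo/: /o/ is a mid vowel in word-final position, so it raises to [u]. → [tmuleedlefinogu].
/molikmedotruljoto/: /o/ is a mid vowel in word-final position, so it raises to [u]. → [molikmedotruljotu].
/hulebaluzmeso/: /o/ is a mid vowel in word-final position, so it raises to [u]. → [hulebaluzmesu].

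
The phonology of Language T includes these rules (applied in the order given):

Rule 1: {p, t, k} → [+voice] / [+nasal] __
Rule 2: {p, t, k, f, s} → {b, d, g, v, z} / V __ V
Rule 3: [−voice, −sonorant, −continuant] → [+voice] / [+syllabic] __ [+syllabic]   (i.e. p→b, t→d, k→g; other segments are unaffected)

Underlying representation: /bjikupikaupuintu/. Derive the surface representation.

Rule 1 (post-nasal voicing): /t/ is a voiceless stop immediately after the nasal /n/, so it voices to [d]. /bjikupikaupuintu/ → bjikupikaupuindu.
Rule 2 (intervocalic voicing): /k/ is a voiceless obstruent between vowels /i/ and /u/, so it voices to [g]. /p/ is a voiceless obstruent between vowels /u/ and /i/, so it voices to [b]. /k/ is a voiceless obstruent between vowels /i/ and /a/, so it voices to [g]. /p/ is a voiceless obstruent between vowels /u/ and /u/, so it voices to [b]. /bjikupikaupuindu/ → bjigubigaubuindu.
Rule 3 (intervocalic voicing): no segment meets the environment; /bjigubigaubuindu/ is unchanged.

bjigubigaubuindu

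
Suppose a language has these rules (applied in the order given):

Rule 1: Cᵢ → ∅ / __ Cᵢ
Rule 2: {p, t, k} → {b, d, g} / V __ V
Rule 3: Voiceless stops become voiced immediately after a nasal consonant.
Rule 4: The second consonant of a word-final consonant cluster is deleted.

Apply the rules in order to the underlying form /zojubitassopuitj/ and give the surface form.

zojubidasobuit

Rule 1 (degemination): /ss/ is a geminate; the first /s/ deletes. /zojubitassopuitj/ → zojubitasopuitj.
Rule 2 (intervocalic voicing): /t/ is a voiceless stop between vowels /i/ and /a/, so it voices to [d]. /p/ is a voiceless stop between vowels /o/ and /u/, so it voices to [b]. /zojubitasopuitj/ → zojubidasobuitj.
Rule 3 (post-nasal voicing): no segment meets the environment; /zojubidasobuitj/ is unchanged.
Rule 4 (final cluster simplification): /j/ is the second consonant of a word-final cluster /tj/, so it deletes. /zojubidasobuitj/ → zojubidasobuit.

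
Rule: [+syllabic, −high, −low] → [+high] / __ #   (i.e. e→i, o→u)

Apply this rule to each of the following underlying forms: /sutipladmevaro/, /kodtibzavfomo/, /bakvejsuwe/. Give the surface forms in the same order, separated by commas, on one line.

sutipladmevaru, kodtibzavfomu, bakvejsuwi

/sutipladmevaro/: /o/ is a mid vowel in word-final position, so it raises to [u]. → [sutipladmevaru].
/kodtibzavfomo/: /o/ is a mid vowel in word-final position, so it raises to [u]. → [kodtibzavfomu].
/bakvejsuwe/: /e/ is a mid vowel in word-final position, so it raises to [i]. → [bakvejsuwi].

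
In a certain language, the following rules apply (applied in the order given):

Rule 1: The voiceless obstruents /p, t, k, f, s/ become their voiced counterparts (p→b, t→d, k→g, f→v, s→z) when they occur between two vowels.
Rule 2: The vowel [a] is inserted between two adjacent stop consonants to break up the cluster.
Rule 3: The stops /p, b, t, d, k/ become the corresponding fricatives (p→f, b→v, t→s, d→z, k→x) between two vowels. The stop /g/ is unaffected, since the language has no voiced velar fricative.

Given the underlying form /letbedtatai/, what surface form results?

lesavezasazai

Rule 1 (intervocalic voicing): /t/ is a voiceless obstruent between vowels /a/ and /a/, so it voices to [d]. /letbedtatai/ → letbedtadai.
Rule 2 (stop-cluster a-epenthesis): /t/ and /b/ form a stop–stop cluster, so [a] is inserted between them. /d/ and /t/ form a stop–stop cluster, so [a] is inserted between them. /letbedtadai/ → letabedatadai.
Rule 3 (intervocalic spirantization): /t/ is a stop between vowels /e/ and /a/, so it spirantizes to the fricative [s]. /b/ is a stop between vowels /a/ and /e/, so it spirantizes to the fricative [v]. /d/ is a stop between vowels /e/ and /a/, so it spirantizes to the fricative [z]. /t/ is a stop between vowels /a/ and /a/, so it spirantizes to the fricative [s]. /d/ is a stop between vowels /a/ and /a/, so it spirantizes to the fricative [z]. /letabedatadai/ → lesavezasazai.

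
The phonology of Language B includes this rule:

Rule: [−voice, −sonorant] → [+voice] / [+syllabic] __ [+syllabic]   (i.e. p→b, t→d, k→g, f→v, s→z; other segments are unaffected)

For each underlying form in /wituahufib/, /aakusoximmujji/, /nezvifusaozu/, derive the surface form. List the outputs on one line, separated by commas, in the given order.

widuahuvib, aaguzoximmujji, nezvivuzaozu

/wituahufib/: /t/ is a voiceless obstruent between vowels /i/ and /u/, so it voices to [d]. /f/ is a voiceless obstruent between vowels /u/ and /i/, so it voices to [v]. → [widuahuvib].
/aakusoximmujji/: /k/ is a voiceless obstruent between vowels /a/ and /u/, so it voices to [g]. /s/ is a voiceless obstruent between vowels /u/ and /o/, so it voices to [z]. → [aaguzoximmujji].
/nezvifusaozu/: /f/ is a voiceless obstruent between vowels /i/ and /u/, so it voices to [v]. /s/ is a voiceless obstruent between vowels /u/ and /a/, so it voices to [z]. → [nezvivuzaozu].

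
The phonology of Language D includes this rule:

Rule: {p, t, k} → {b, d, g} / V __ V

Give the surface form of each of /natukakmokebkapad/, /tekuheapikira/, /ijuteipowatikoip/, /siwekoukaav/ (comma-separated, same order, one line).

/natukakmokebkapad/: /t/ is a voiceless stop between vowels /a/ and /u/, so it voices to [d]. /k/ is a voiceless stop between vowels /u/ and /a/, so it voices to [g]. /k/ is a voiceless stop between vowels /o/ and /e/, so it voices to [g]. /p/ is a voiceless stop between vowels /a/ and /a/, so it voices to [b]. → [nadugakmogebkabad].
/tekuheapikira/: /k/ is a voiceless stop between vowels /e/ and /u/, so it voices to [g]. /p/ is a voiceless stop between vowels /a/ and /i/, so it voices to [b]. /k/ is a voiceless stop between vowels /i/ and /i/, so it voices to [g]. → [teguheabigira].
/ijuteipowatikoip/: /t/ is a voiceless stop between vowels /u/ and /e/, so it voices to [d]. /p/ is a voiceless stop between vowels /i/ and /o/, so it voices to [b]. /t/ is a voiceless stop between vowels /a/ and /i/, so it voices to [d]. /k/ is a voiceless stop between vowels /i/ and /o/, so it voices to [g]. → [ijudeibowadigoip].
/siwekoukaav/: /k/ is a voiceless stop between vowels /e/ and /o/, so it voices to [g]. /k/ is a voiceless stop between vowels /u/ and /a/, so it voices to [g]. → [siwegougaav].

nadugakmogebkabad, teguheabigira, ijudeibowadigoip, siwegougaav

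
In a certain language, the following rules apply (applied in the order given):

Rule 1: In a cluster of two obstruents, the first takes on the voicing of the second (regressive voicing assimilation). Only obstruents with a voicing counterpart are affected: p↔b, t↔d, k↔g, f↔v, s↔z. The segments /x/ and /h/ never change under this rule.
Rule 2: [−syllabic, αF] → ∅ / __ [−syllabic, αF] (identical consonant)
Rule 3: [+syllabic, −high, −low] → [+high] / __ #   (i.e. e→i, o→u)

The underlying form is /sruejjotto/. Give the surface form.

sruejotu

Rule 1 (regressive voicing assimilation): no segment meets the environment; /sruejjotto/ is unchanged.
Rule 2 (degemination): /jj/ is a geminate; the first /j/ deletes. /tt/ is a geminate; the first /t/ deletes. /sruejjotto/ → sruejoto.
Rule 3 (final vowel raising): /o/ is a mid vowel in word-final position, so it raises to [u]. /sruejoto/ → sruejotu.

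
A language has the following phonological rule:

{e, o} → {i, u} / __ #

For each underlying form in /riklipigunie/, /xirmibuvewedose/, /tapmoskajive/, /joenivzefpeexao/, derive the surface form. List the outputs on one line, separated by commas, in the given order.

/riklipigunie/: /e/ is a mid vowel in word-final position, so it raises to [i]. → [riklipigunii].
/xirmibuvewedose/: /e/ is a mid vowel in word-final position, so it raises to [i]. → [xirmibuvewedosi].
/tapmoskajive/: /e/ is a mid vowel in word-final position, so it raises to [i]. → [tapmoskajivi].
/joenivzefpeexao/: /o/ is a mid vowel in word-final position, so it raises to [u]. → [joenivzefpeexau].

riklipigunii, xirmibuvewedosi, tapmoskajivi, joenivzefpeexau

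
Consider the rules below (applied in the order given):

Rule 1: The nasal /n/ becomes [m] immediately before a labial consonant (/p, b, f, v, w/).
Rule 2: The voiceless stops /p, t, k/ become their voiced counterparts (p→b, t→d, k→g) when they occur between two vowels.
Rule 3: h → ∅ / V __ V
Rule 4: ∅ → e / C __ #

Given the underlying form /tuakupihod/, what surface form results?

Rule 1 (nasal place assimilation): no segment meets the environment; /tuakupihod/ is unchanged.
Rule 2 (intervocalic voicing): /k/ is a voiceless stop between vowels /a/ and /u/, so it voices to [g]. /p/ is a voiceless stop between vowels /u/ and /i/, so it voices to [b]. /tuakupihod/ → tuagubihod.
Rule 3 (intervocalic h-deletion): /h/ occurs between vowels /i/ and /o/, so it deletes. /tuagubihod/ → tuagubiod.
Rule 4 (final e-epenthesis): the form ends in the consonant /d/, so [e] is inserted word-finally. /tuagubiod/ → tuagubiode.

tuagubiode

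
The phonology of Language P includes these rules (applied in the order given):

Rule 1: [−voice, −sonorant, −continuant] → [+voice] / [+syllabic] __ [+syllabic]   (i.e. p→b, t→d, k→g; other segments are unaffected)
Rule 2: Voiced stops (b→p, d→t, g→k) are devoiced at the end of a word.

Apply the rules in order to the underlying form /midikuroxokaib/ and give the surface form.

midiguroxogaip

Rule 1 (intervocalic voicing): /k/ is a voiceless stop between vowels /i/ and /u/, so it voices to [g]. /k/ is a voiceless stop between vowels /o/ and /a/, so it voices to [g]. /midikuroxokaib/ → midiguroxogaib.
Rule 2 (final devoicing): /b/ is a voiced stop in word-final position, so it devoices to [p]. /midiguroxogaib/ → midiguroxogaip.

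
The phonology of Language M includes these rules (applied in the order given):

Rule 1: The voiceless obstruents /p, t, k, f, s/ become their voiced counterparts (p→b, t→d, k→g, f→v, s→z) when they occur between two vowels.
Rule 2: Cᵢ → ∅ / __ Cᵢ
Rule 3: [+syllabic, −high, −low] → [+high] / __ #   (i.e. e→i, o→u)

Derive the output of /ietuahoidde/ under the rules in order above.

Rule 1 (intervocalic voicing): /t/ is a voiceless obstruent between vowels /e/ and /u/, so it voices to [d]. /ietuahoidde/ → ieduahoidde.
Rule 2 (degemination): /dd/ is a geminate; the first /d/ deletes. /ieduahoidde/ → ieduahoide.
Rule 3 (final vowel raising): /e/ is a mid vowel in word-final position, so it raises to [i]. /ieduahoide/ → ieduahoidi.

ieduahoidi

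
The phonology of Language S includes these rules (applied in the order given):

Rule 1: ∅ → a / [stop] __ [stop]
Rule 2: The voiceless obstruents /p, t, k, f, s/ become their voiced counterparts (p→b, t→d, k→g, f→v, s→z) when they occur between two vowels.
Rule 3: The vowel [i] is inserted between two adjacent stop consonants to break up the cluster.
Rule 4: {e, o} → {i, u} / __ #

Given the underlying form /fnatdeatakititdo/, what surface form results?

fnadadeadagididadu

Rule 1 (stop-cluster a-epenthesis): /t/ and /d/ form a stop–stop cluster, so [a] is inserted between them. /t/ and /d/ form a stop–stop cluster, so [a] is inserted between them. /fnatdeatakititdo/ → fnatadeatakititado.
Rule 2 (intervocalic voicing): /t/ is a voiceless obstruent between vowels /a/ and /a/, so it voices to [d]. /t/ is a voiceless obstruent between vowels /a/ and /a/, so it voices to [d]. /k/ is a voiceless obstruent between vowels /a/ and /i/, so it voices to [g]. /t/ is a voiceless obstruent between vowels /i/ and /i/, so it voices to [d]. /t/ is a voiceless obstruent between vowels /i/ and /a/, so it voices to [d]. /fnatadeatakititado/ → fnadadeadagididado.
Rule 3 (stop-cluster i-epenthesis): no segment meets the environment; /fnadadeadagididado/ is unchanged.
Rule 4 (final vowel raising): /o/ is a mid vowel in word-final position, so it raises to [u]. /fnadadeadagididado/ → fnadadeadagididadu.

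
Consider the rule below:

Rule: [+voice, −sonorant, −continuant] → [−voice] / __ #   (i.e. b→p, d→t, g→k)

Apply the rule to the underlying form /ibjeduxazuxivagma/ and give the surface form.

No segment of /ibjeduxazuxivagma/ meets the structural description of the rule, so the form surfaces unchanged.

ibjeduxazuxivagma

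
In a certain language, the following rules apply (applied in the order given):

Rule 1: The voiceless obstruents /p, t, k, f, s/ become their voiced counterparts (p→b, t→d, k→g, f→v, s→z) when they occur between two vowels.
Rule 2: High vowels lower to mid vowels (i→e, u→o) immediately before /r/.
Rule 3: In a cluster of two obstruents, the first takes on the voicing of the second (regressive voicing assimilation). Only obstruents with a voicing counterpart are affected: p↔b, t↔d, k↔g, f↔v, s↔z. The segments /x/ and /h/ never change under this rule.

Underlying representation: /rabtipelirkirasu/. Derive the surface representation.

Rule 1 (intervocalic voicing): /p/ is a voiceless obstruent between vowels /i/ and /e/, so it voices to [b]. /s/ is a voiceless obstruent between vowels /a/ and /u/, so it voices to [z]. /rabtipelirkirasu/ → rabtibelirkirazu.
Rule 2 (pre-rhotic lowering): /i/ is a high vowel immediately before /r/, so it lowers to [e]. /i/ is a high vowel immediately before /r/, so it lowers to [e]. /rabtibelirkirazu/ → rabtibelerkerazu.
Rule 3 (regressive voicing assimilation): /b/ precedes the voiceless obstruent /t/, so it devoices to [p] by assimilation. /rabtibelerkerazu/ → raptibelerkerazu.

raptibelerkerazu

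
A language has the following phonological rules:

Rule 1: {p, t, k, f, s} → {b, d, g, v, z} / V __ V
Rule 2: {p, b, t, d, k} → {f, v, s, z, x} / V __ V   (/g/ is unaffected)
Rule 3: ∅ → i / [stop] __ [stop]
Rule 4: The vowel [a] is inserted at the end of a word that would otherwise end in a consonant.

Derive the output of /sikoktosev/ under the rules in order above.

Rule 1 (intervocalic voicing): /k/ is a voiceless obstruent between vowels /i/ and /o/, so it voices to [g]. /s/ is a voiceless obstruent between vowels /o/ and /e/, so it voices to [z]. /sikoktosev/ → sigoktozev.
Rule 2 (intervocalic spirantization): no segment meets the environment; /sigoktozev/ is unchanged.
Rule 3 (stop-cluster i-epenthesis): /k/ and /t/ form a stop–stop cluster, so [i] is inserted between them. /sigoktozev/ → sigokitozev.
Rule 4 (final a-epenthesis): the form ends in the consonant /v/, so [a] is inserted word-finally. /sigokitozev/ → sigokitozeva.

sigokitozeva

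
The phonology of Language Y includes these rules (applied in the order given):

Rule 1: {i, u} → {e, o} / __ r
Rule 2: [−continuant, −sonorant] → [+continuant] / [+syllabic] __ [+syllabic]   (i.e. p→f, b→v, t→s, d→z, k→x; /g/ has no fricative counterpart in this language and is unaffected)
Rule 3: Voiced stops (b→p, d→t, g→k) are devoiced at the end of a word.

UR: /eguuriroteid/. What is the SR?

eguoreroseit

Rule 1 (pre-rhotic lowering): /u/ is a high vowel immediately before /r/, so it lowers to [o]. /i/ is a high vowel immediately before /r/, so it lowers to [e]. /eguuriroteid/ → eguoreroteid.
Rule 2 (intervocalic spirantization): /t/ is a stop between vowels /o/ and /e/, so it spirantizes to the fricative [s]. /eguoreroteid/ → eguoreroseid.
Rule 3 (final devoicing): /d/ is a voiced stop in word-final position, so it devoices to [t]. /eguoreroseid/ → eguoreroseit.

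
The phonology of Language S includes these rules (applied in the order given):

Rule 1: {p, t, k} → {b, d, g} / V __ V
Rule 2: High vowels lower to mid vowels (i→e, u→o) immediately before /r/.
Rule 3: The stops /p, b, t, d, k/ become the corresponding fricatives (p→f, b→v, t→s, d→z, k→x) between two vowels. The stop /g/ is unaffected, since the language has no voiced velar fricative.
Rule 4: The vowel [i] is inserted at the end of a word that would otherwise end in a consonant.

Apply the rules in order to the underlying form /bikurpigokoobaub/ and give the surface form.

Rule 1 (intervocalic voicing): /k/ is a voiceless stop between vowels /i/ and /u/, so it voices to [g]. /k/ is a voiceless stop between vowels /o/ and /o/, so it voices to [g]. /bikurpigokoobaub/ → bigurpigogoobaub.
Rule 2 (pre-rhotic lowering): /u/ is a high vowel immediately before /r/, so it lowers to [o]. /bigurpigogoobaub/ → bigorpigogoobaub.
Rule 3 (intervocalic spirantization): /b/ is a stop between vowels /o/ and /a/, so it spirantizes to the fricative [v]. /bigorpigogoobaub/ → bigorpigogoovaub.
Rule 4 (final i-epenthesis): the form ends in the consonant /b/, so [i] is inserted word-finally. /bigorpigogoovaub/ → bigorpigogoovaubi.

bigorpigogoovaubi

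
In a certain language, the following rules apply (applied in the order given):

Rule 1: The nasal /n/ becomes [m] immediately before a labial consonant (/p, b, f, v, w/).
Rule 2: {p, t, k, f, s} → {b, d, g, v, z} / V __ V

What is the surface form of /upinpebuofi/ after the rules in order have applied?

ubimpebuovi

Rule 1 (nasal place assimilation): /n/ precedes the labial consonant /p/, so it assimilates in place to [m]. /upinpebuofi/ → upimpebuofi.
Rule 2 (intervocalic voicing): /p/ is a voiceless obstruent between vowels /u/ and /i/, so it voices to [b]. /f/ is a voiceless obstruent between vowels /o/ and /i/, so it voices to [v]. /upimpebuofi/ → ubimpebuovi.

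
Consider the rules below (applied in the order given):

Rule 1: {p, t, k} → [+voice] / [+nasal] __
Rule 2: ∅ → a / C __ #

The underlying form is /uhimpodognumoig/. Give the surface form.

uhimbodognumoiga

Rule 1 (post-nasal voicing): /p/ is a voiceless stop immediately after the nasal /m/, so it voices to [b]. /uhimpodognumoig/ → uhimbodognumoig.
Rule 2 (final a-epenthesis): the form ends in the consonant /g/, so [a] is inserted word-finally. /uhimbodognumoig/ → uhimbodognumoiga.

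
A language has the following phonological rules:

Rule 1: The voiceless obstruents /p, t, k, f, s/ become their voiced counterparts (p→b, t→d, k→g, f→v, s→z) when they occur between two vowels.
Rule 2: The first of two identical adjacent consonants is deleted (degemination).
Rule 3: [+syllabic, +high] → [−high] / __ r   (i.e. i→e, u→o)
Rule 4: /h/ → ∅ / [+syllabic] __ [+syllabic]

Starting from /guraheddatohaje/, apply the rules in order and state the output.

goraedadoaje

Rule 1 (intervocalic voicing): /t/ is a voiceless obstruent between vowels /a/ and /o/, so it voices to [d]. /guraheddatohaje/ → guraheddadohaje.
Rule 2 (degemination): /dd/ is a geminate; the first /d/ deletes. /guraheddadohaje/ → gurahedadohaje.
Rule 3 (pre-rhotic lowering): /u/ is a high vowel immediately before /r/, so it lowers to [o]. /gurahedadohaje/ → gorahedadohaje.
Rule 4 (intervocalic h-deletion): /h/ occurs between vowels /a/ and /e/, so it deletes. /h/ occurs between vowels /o/ and /a/, so it deletes. /gorahedadohaje/ → goraedadoaje.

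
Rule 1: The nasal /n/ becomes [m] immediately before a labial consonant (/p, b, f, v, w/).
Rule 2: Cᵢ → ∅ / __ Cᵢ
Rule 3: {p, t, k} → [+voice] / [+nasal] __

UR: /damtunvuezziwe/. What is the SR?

Rule 1 (nasal place assimilation): /n/ precedes the labial consonant /v/, so it assimilates in place to [m]. /damtunvuezziwe/ → damtumvuezziwe.
Rule 2 (degemination): /zz/ is a geminate; the first /z/ deletes. /damtumvuezziwe/ → damtumvueziwe.
Rule 3 (post-nasal voicing): /t/ is a voiceless stop immediately after the nasal /m/, so it voices to [d]. /damtumvueziwe/ → damdumvueziwe.

damdumvueziwe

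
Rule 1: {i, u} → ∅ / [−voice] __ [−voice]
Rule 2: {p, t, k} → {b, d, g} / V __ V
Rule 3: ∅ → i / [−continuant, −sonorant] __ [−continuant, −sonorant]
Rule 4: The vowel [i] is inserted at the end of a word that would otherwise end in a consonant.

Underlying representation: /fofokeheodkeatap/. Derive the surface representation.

Rule 1 (high vowel syncope): no segment meets the environment; /fofokeheodkeatap/ is unchanged.
Rule 2 (intervocalic voicing): /k/ is a voiceless stop between vowels /o/ and /e/, so it voices to [g]. /t/ is a voiceless stop between vowels /a/ and /a/, so it voices to [d]. /fofokeheodkeatap/ → fofogeheodkeadap.
Rule 3 (stop-cluster i-epenthesis): /d/ and /k/ form a stop–stop cluster, so [i] is inserted between them. /fofogeheodkeadap/ → fofogeheodikeadap.
Rule 4 (final i-epenthesis): the form ends in the consonant /p/, so [i] is inserted word-finally. /fofogeheodikeadap/ → fofogeheodikeadapi.

fofogeheodikeadapi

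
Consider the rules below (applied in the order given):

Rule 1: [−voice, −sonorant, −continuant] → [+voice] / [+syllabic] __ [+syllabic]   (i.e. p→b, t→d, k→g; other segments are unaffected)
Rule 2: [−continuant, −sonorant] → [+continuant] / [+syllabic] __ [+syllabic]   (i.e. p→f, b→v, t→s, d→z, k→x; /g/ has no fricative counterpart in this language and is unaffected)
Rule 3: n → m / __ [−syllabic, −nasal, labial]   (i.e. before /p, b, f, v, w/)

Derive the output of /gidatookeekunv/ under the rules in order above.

gizazoogeegumv

Rule 1 (intervocalic voicing): /t/ is a voiceless stop between vowels /a/ and /o/, so it voices to [d]. /k/ is a voiceless stop between vowels /o/ and /e/, so it voices to [g]. /k/ is a voiceless stop between vowels /e/ and /u/, so it voices to [g]. /gidatookeekunv/ → gidadoogeegunv.
Rule 2 (intervocalic spirantization): /d/ is a stop between vowels /i/ and /a/, so it spirantizes to the fricative [z]. /d/ is a stop between vowels /a/ and /o/, so it spirantizes to the fricative [z]. /gidadoogeegunv/ → gizazoogeegunv.
Rule 3 (nasal place assimilation): /n/ precedes the labial consonant /v/, so it assimilates in place to [m]. /gizazoogeegunv/ → gizazoogeegumv.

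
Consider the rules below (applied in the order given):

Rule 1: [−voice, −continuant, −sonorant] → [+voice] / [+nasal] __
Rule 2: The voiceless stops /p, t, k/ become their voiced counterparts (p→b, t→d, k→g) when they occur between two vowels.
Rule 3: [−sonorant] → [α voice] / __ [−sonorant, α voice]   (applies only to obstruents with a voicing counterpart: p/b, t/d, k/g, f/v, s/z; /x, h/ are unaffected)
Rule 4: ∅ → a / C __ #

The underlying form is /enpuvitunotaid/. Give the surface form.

Rule 1 (post-nasal voicing): /p/ is a voiceless stop immediately after the nasal /n/, so it voices to [b]. /enpuvitunotaid/ → enbuvitunotaid.
Rule 2 (intervocalic voicing): /t/ is a voiceless stop between vowels /i/ and /u/, so it voices to [d]. /t/ is a voiceless stop between vowels /o/ and /a/, so it voices to [d]. /enbuvitunotaid/ → enbuvidunodaid.
Rule 3 (regressive voicing assimilation): no segment meets the environment; /enbuvidunodaid/ is unchanged.
Rule 4 (final a-epenthesis): the form ends in the consonant /d/, so [a] is inserted word-finally. /enbuvidunodaid/ → enbuvidunodaida.

enbuvidunodaida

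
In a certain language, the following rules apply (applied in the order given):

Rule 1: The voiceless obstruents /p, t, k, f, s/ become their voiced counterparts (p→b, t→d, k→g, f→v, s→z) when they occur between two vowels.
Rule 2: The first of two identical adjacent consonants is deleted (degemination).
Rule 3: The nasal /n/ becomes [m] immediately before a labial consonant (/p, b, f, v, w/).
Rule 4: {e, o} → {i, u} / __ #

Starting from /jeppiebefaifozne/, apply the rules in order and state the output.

Rule 1 (intervocalic voicing): /f/ is a voiceless obstruent between vowels /e/ and /a/, so it voices to [v]. /f/ is a voiceless obstruent between vowels /i/ and /o/, so it voices to [v]. /jeppiebefaifozne/ → jeppiebevaivozne.
Rule 2 (degemination): /pp/ is a geminate; the first /p/ deletes. /jeppiebevaivozne/ → jepiebevaivozne.
Rule 3 (nasal place assimilation): no segment meets the environment; /jepiebevaivozne/ is unchanged.
Rule 4 (final vowel raising): /e/ is a mid vowel in word-final position, so it raises to [i]. /jepiebevaivozne/ → jepiebevaivozni.

jepiebevaivozni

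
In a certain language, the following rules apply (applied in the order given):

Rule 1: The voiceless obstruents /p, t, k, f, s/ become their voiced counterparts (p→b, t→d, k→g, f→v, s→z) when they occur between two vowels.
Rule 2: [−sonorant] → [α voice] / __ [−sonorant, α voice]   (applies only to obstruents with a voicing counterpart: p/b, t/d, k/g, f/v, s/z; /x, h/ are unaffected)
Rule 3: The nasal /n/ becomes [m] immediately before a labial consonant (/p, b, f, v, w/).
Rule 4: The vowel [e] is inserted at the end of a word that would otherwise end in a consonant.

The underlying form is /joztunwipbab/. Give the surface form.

Rule 1 (intervocalic voicing): no segment meets the environment; /joztunwipbab/ is unchanged.
Rule 2 (regressive voicing assimilation): /z/ precedes the voiceless obstruent /t/, so it devoices to [s] by assimilation. /p/ precedes the voiced obstruent /b/, so it voices to [b] by assimilation. /joztunwipbab/ → jostunwibbab.
Rule 3 (nasal place assimilation): /n/ precedes the labial consonant /w/, so it assimilates in place to [m]. /jostunwibbab/ → jostumwibbab.
Rule 4 (final e-epenthesis): the form ends in the consonant /b/, so [e] is inserted word-finally. /jostumwibbab/ → jostumwibbabe.

jostumwibbabe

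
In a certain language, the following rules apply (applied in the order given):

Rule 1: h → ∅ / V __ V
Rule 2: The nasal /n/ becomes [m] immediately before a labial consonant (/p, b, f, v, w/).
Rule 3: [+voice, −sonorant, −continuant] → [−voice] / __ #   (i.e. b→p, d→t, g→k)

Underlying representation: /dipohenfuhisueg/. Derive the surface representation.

Rule 1 (intervocalic h-deletion): /h/ occurs between vowels /o/ and /e/, so it deletes. /h/ occurs between vowels /u/ and /i/, so it deletes. /dipohenfuhisueg/ → dipoenfuisueg.
Rule 2 (nasal place assimilation): /n/ precedes the labial consonant /f/, so it assimilates in place to [m]. /dipoenfuisueg/ → dipoemfuisueg.
Rule 3 (final devoicing): /g/ is a voiced stop in word-final position, so it devoices to [k]. /dipoemfuisueg/ → dipoemfuisuek.

dipoemfuisuek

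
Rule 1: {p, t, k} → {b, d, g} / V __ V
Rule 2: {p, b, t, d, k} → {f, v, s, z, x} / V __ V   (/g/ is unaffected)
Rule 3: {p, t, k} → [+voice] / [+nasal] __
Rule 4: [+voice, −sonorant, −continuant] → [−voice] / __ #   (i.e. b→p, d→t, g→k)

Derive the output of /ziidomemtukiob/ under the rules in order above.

Rule 1 (intervocalic voicing): /k/ is a voiceless stop between vowels /u/ and /i/, so it voices to [g]. /ziidomemtukiob/ → ziidomemtugiob.
Rule 2 (intervocalic spirantization): /d/ is a stop between vowels /i/ and /o/, so it spirantizes to the fricative [z]. /ziidomemtugiob/ → ziizomemtugiob.
Rule 3 (post-nasal voicing): /t/ is a voiceless stop immediately after the nasal /m/, so it voices to [d]. /ziizomemtugiob/ → ziizomemdugiob.
Rule 4 (final devoicing): /b/ is a voiced stop in word-final position, so it devoices to [p]. /ziizomemdugiob/ → ziizomemdugiop.

ziizomemdugiop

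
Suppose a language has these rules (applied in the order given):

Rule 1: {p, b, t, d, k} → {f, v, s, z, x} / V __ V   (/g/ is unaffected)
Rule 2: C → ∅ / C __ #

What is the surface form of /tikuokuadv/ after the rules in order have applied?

tixuoxuad

Rule 1 (intervocalic spirantization): /k/ is a stop between vowels /i/ and /u/, so it spirantizes to the fricative [x]. /k/ is a stop between vowels /o/ and /u/, so it spirantizes to the fricative [x]. /tikuokuadv/ → tixuoxuadv.
Rule 2 (final cluster simplification): /v/ is the second consonant of a word-final cluster /dv/, so it deletes. /tixuoxuadv/ → tixuoxuad.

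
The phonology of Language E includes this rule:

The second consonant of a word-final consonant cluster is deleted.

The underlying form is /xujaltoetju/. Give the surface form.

xujaltoetju

No segment of /xujaltoetju/ meets the structural description of the rule, so the form surfaces unchanged.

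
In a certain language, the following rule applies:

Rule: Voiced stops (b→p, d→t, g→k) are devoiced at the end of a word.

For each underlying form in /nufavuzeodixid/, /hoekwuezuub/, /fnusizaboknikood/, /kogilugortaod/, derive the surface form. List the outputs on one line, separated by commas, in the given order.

/nufavuzeodixid/: /d/ is a voiced stop in word-final position, so it devoices to [t]. → [nufavuzeodixit].
/hoekwuezuub/: /b/ is a voiced stop in word-final position, so it devoices to [p]. → [hoekwuezuup].
/fnusizaboknikood/: /d/ is a voiced stop in word-final position, so it devoices to [t]. → [fnusizaboknikoot].
/kogilugortaod/: /d/ is a voiced stop in word-final position, so it devoices to [t]. → [kogilugortaot].

nufavuzeodixit, hoekwuezuup, fnusizaboknikoot, kogilugortaot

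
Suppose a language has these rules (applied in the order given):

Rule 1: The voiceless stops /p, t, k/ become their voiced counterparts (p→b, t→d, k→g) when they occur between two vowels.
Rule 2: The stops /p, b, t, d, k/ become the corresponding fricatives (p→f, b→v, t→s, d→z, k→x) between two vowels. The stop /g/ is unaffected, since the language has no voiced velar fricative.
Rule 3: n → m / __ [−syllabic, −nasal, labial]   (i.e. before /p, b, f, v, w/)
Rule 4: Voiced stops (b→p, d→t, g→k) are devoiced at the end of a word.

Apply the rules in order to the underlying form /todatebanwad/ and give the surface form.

tozazevamwat

Rule 1 (intervocalic voicing): /t/ is a voiceless stop between vowels /a/ and /e/, so it voices to [d]. /todatebanwad/ → todadebanwad.
Rule 2 (intervocalic spirantization): /d/ is a stop between vowels /o/ and /a/, so it spirantizes to the fricative [z]. /d/ is a stop between vowels /a/ and /e/, so it spirantizes to the fricative [z]. /b/ is a stop between vowels /e/ and /a/, so it spirantizes to the fricative [v]. /todadebanwad/ → tozazevanwad.
Rule 3 (nasal place assimilation): /n/ precedes the labial consonant /w/, so it assimilates in place to [m]. /tozazevanwad/ → tozazevamwad.
Rule 4 (final devoicing): /d/ is a voiced stop in word-final position, so it devoices to [t]. /tozazevamwad/ → tozazevamwat.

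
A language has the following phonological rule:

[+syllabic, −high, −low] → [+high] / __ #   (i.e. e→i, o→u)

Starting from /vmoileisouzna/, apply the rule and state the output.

vmoileisouzna

No segment of /vmoileisouzna/ meets the structural description of the rule, so the form surfaces unchanged.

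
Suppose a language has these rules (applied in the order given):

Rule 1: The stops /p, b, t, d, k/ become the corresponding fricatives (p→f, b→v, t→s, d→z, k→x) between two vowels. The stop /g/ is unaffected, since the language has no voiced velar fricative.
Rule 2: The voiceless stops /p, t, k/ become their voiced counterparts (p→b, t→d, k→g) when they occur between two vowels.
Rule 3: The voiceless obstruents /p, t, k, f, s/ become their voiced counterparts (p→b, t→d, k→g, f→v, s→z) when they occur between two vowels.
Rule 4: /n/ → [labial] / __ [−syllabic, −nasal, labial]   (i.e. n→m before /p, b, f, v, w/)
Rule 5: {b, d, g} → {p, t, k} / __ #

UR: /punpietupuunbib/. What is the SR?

Rule 1 (intervocalic spirantization): /t/ is a stop between vowels /e/ and /u/, so it spirantizes to the fricative [s]. /p/ is a stop between vowels /u/ and /u/, so it spirantizes to the fricative [f]. /punpietupuunbib/ → punpiesufuunbib.
Rule 2 (intervocalic voicing): no segment meets the environment; /punpiesufuunbib/ is unchanged.
Rule 3 (intervocalic voicing): /s/ is a voiceless obstruent between vowels /e/ and /u/, so it voices to [z]. /f/ is a voiceless obstruent between vowels /u/ and /u/, so it voices to [v]. /punpiesufuunbib/ → punpiezuvuunbib.
Rule 4 (nasal place assimilation): /n/ precedes the labial consonant /p/, so it assimilates in place to [m]. /n/ precedes the labial consonant /b/, so it assimilates in place to [m]. /punpiezuvuunbib/ → pumpiezuvuumbib.
Rule 5 (final devoicing): /b/ is a voiced stop in word-final position, so it devoices to [p]. /pumpiezuvuumbib/ → pumpiezuvuumbip.

pumpiezuvuumbip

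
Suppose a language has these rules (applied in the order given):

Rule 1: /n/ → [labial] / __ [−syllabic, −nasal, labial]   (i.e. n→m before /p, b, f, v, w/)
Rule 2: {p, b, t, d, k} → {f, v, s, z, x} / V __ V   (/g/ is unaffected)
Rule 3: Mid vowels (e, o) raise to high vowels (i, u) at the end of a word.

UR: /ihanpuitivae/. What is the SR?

ihampuisivai

Rule 1 (nasal place assimilation): /n/ precedes the labial consonant /p/, so it assimilates in place to [m]. /ihanpuitivae/ → ihampuitivae.
Rule 2 (intervocalic spirantization): /t/ is a stop between vowels /i/ and /i/, so it spirantizes to the fricative [s]. /ihampuitivae/ → ihampuisivae.
Rule 3 (final vowel raising): /e/ is a mid vowel in word-final position, so it raises to [i]. /ihampuisivae/ → ihampuisivai.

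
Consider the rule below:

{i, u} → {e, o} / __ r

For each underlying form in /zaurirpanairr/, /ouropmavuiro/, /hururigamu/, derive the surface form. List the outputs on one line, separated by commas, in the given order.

/zaurirpanairr/: /u/ is a high vowel immediately before /r/, so it lowers to [o]. /i/ is a high vowel immediately before /r/, so it lowers to [e]. /i/ is a high vowel immediately before /r/, so it lowers to [e]. → [zaorerpanaerr].
/ouropmavuiro/: /u/ is a high vowel immediately before /r/, so it lowers to [o]. /i/ is a high vowel immediately before /r/, so it lowers to [e]. → [ooropmavuero].
/hururigamu/: /u/ is a high vowel immediately before /r/, so it lowers to [o]. /u/ is a high vowel immediately before /r/, so it lowers to [o]. → [hororigamu].

zaorerpanaerr, ooropmavuero, hororigamu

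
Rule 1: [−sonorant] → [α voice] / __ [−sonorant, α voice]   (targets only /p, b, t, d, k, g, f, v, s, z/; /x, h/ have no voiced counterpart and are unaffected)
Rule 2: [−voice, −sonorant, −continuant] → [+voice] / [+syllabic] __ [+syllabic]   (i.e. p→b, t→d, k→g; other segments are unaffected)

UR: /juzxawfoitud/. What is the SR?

Rule 1 (regressive voicing assimilation): /z/ precedes the voiceless obstruent /x/, so it devoices to [s] by assimilation. /juzxawfoitud/ → jusxawfoitud.
Rule 2 (intervocalic voicing): /t/ is a voiceless stop between vowels /i/ and /u/, so it voices to [d]. /jusxawfoitud/ → jusxawfoidud.

jusxawfoidud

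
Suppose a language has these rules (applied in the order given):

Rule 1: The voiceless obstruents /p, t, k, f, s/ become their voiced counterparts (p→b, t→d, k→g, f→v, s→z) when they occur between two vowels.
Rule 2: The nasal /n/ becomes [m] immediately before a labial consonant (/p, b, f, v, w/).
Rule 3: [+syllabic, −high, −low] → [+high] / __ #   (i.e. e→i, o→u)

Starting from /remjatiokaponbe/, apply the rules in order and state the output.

remjadiogabombi

Rule 1 (intervocalic voicing): /t/ is a voiceless obstruent between vowels /a/ and /i/, so it voices to [d]. /k/ is a voiceless obstruent between vowels /o/ and /a/, so it voices to [g]. /p/ is a voiceless obstruent between vowels /a/ and /o/, so it voices to [b]. /remjatiokaponbe/ → remjadiogabonbe.
Rule 2 (nasal place assimilation): /n/ precedes the labial consonant /b/, so it assimilates in place to [m]. /remjadiogabonbe/ → remjadiogabombe.
Rule 3 (final vowel raising): /e/ is a mid vowel in word-final position, so it raises to [i]. /remjadiogabombe/ → remjadiogabombi.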